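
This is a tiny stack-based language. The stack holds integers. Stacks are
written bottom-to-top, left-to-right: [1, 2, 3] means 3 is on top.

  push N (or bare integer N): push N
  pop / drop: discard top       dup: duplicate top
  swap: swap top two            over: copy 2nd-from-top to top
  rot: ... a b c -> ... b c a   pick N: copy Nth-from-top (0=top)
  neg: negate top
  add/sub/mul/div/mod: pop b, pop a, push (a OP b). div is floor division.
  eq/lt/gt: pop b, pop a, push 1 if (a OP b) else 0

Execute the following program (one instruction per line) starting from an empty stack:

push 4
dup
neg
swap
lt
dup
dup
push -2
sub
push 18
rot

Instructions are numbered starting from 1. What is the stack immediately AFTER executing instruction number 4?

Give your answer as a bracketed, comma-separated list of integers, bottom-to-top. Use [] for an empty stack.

Step 1 ('push 4'): [4]
Step 2 ('dup'): [4, 4]
Step 3 ('neg'): [4, -4]
Step 4 ('swap'): [-4, 4]

Answer: [-4, 4]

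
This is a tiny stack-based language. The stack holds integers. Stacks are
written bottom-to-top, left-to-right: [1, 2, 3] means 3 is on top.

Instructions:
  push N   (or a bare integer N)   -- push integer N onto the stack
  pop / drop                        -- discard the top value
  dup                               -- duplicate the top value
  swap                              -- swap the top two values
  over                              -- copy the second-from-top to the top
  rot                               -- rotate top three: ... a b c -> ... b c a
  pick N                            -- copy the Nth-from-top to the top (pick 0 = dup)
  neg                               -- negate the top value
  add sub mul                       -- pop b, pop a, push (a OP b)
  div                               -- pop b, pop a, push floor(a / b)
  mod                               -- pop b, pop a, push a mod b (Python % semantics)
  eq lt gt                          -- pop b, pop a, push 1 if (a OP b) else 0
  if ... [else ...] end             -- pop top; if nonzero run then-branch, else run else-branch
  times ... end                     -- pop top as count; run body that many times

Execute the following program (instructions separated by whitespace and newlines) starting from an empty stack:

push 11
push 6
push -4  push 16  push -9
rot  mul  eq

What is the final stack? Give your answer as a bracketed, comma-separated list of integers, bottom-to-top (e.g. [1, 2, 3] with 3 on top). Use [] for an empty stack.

After 'push 11': [11]
After 'push 6': [11, 6]
After 'push -4': [11, 6, -4]
After 'push 16': [11, 6, -4, 16]
After 'push -9': [11, 6, -4, 16, -9]
After 'rot': [11, 6, 16, -9, -4]
After 'mul': [11, 6, 16, 36]
After 'eq': [11, 6, 0]

Answer: [11, 6, 0]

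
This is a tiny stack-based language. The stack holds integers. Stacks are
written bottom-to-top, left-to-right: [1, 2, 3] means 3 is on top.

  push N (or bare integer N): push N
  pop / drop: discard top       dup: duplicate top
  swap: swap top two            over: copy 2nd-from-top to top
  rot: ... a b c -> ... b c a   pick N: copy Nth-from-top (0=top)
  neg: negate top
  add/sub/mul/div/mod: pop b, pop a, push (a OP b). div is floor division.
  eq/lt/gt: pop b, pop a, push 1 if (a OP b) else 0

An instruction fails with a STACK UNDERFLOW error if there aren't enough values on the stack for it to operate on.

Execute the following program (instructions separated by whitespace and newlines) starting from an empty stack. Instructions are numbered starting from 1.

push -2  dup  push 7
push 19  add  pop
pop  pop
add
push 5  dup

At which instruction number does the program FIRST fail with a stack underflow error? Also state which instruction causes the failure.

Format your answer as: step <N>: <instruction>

Answer: step 9: add

Derivation:
Step 1 ('push -2'): stack = [-2], depth = 1
Step 2 ('dup'): stack = [-2, -2], depth = 2
Step 3 ('push 7'): stack = [-2, -2, 7], depth = 3
Step 4 ('push 19'): stack = [-2, -2, 7, 19], depth = 4
Step 5 ('add'): stack = [-2, -2, 26], depth = 3
Step 6 ('pop'): stack = [-2, -2], depth = 2
Step 7 ('pop'): stack = [-2], depth = 1
Step 8 ('pop'): stack = [], depth = 0
Step 9 ('add'): needs 2 value(s) but depth is 0 — STACK UNDERFLOW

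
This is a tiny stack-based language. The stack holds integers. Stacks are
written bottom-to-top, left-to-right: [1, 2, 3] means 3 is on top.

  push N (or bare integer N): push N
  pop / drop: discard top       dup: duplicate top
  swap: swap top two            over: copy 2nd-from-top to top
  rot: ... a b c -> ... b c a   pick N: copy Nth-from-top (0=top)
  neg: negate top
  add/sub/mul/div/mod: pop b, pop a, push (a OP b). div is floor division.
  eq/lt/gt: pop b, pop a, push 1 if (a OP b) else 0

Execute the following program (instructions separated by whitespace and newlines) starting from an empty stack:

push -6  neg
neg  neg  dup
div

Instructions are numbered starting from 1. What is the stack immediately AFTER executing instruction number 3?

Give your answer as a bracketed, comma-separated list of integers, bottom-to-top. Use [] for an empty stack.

Answer: [-6]

Derivation:
Step 1 ('push -6'): [-6]
Step 2 ('neg'): [6]
Step 3 ('neg'): [-6]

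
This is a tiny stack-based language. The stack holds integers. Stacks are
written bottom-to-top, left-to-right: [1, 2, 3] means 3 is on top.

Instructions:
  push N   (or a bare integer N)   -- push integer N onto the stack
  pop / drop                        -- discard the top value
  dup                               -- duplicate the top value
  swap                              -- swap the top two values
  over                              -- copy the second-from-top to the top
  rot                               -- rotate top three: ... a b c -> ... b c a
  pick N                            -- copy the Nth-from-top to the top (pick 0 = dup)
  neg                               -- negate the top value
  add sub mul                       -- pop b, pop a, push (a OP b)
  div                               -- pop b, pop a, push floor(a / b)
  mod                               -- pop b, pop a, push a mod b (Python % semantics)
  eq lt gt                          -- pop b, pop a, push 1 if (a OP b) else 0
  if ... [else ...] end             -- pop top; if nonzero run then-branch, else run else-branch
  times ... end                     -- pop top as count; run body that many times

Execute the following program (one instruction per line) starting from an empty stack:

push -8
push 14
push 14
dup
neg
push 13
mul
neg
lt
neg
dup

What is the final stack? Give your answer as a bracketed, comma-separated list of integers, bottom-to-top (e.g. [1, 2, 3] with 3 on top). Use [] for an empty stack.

Answer: [-8, 14, -1, -1]

Derivation:
After 'push -8': [-8]
After 'push 14': [-8, 14]
After 'push 14': [-8, 14, 14]
After 'dup': [-8, 14, 14, 14]
After 'neg': [-8, 14, 14, -14]
After 'push 13': [-8, 14, 14, -14, 13]
After 'mul': [-8, 14, 14, -182]
After 'neg': [-8, 14, 14, 182]
After 'lt': [-8, 14, 1]
After 'neg': [-8, 14, -1]
After 'dup': [-8, 14, -1, -1]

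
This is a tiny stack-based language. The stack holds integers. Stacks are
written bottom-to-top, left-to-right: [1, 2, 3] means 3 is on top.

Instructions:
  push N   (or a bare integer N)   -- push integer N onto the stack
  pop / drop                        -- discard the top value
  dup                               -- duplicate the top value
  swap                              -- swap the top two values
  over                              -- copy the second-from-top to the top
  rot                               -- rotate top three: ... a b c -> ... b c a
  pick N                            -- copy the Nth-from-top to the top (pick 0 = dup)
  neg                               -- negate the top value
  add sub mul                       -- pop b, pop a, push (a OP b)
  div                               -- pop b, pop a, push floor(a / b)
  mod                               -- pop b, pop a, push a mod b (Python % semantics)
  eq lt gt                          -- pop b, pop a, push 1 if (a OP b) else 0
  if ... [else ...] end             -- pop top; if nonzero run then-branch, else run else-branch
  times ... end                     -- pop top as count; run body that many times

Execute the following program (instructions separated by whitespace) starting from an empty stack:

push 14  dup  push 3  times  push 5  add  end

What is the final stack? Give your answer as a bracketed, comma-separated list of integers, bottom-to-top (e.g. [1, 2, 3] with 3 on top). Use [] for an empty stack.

Answer: [14, 29]

Derivation:
After 'push 14': [14]
After 'dup': [14, 14]
After 'push 3': [14, 14, 3]
After 'times': [14, 14]
After 'push 5': [14, 14, 5]
After 'add': [14, 19]
After 'push 5': [14, 19, 5]
After 'add': [14, 24]
After 'push 5': [14, 24, 5]
After 'add': [14, 29]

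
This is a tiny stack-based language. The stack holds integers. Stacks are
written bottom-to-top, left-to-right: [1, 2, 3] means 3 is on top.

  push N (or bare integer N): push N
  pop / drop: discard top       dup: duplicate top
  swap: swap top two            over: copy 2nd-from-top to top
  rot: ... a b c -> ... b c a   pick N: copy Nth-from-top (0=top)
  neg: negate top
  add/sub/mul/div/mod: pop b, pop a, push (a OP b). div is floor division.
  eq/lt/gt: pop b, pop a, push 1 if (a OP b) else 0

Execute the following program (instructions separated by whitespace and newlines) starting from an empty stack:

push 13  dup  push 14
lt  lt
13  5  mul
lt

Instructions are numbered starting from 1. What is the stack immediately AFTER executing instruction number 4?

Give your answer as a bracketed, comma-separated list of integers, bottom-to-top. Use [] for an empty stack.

Step 1 ('push 13'): [13]
Step 2 ('dup'): [13, 13]
Step 3 ('push 14'): [13, 13, 14]
Step 4 ('lt'): [13, 1]

Answer: [13, 1]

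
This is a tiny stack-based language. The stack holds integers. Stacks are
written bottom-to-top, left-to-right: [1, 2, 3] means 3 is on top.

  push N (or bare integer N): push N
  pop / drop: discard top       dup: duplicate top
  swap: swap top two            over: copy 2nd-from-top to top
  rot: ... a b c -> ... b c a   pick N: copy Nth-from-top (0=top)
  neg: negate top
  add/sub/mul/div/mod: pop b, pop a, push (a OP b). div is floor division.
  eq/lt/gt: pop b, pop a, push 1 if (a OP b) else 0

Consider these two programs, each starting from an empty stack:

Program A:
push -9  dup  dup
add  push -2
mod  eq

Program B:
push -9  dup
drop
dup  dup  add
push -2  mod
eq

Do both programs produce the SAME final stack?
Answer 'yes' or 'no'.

Program A trace:
  After 'push -9': [-9]
  After 'dup': [-9, -9]
  After 'dup': [-9, -9, -9]
  After 'add': [-9, -18]
  After 'push -2': [-9, -18, -2]
  After 'mod': [-9, 0]
  After 'eq': [0]
Program A final stack: [0]

Program B trace:
  After 'push -9': [-9]
  After 'dup': [-9, -9]
  After 'drop': [-9]
  After 'dup': [-9, -9]
  After 'dup': [-9, -9, -9]
  After 'add': [-9, -18]
  After 'push -2': [-9, -18, -2]
  After 'mod': [-9, 0]
  After 'eq': [0]
Program B final stack: [0]
Same: yes

Answer: yes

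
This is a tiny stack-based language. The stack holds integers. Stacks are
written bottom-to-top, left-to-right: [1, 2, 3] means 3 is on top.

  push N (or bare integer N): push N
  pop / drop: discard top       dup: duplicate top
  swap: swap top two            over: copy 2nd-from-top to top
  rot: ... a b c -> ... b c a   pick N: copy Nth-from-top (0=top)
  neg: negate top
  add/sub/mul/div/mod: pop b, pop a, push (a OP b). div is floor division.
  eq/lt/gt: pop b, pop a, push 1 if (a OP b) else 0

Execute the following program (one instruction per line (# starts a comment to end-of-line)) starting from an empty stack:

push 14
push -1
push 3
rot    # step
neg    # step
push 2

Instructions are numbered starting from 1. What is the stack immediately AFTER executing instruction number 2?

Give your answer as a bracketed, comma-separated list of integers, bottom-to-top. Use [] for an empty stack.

Answer: [14, -1]

Derivation:
Step 1 ('push 14'): [14]
Step 2 ('push -1'): [14, -1]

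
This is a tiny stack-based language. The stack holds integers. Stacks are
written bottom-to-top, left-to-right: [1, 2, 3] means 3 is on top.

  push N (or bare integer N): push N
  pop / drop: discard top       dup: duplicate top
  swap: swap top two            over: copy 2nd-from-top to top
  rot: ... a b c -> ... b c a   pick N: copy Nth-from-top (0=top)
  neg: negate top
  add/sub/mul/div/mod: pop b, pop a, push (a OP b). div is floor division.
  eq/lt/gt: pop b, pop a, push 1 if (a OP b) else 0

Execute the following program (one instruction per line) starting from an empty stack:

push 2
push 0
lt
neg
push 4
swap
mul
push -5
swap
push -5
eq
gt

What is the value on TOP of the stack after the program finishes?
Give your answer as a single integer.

Answer: 0

Derivation:
After 'push 2': [2]
After 'push 0': [2, 0]
After 'lt': [0]
After 'neg': [0]
After 'push 4': [0, 4]
After 'swap': [4, 0]
After 'mul': [0]
After 'push -5': [0, -5]
After 'swap': [-5, 0]
After 'push -5': [-5, 0, -5]
After 'eq': [-5, 0]
After 'gt': [0]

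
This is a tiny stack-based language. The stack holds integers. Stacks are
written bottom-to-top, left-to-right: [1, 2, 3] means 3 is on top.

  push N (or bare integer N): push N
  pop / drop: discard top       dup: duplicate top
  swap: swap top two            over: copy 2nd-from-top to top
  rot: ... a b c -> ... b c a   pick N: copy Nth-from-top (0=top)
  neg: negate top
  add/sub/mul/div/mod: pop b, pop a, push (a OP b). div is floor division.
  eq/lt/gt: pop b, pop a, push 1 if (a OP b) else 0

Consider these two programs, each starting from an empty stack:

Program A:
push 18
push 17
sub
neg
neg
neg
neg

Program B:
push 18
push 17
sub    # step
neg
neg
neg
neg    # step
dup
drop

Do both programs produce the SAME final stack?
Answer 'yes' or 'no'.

Answer: yes

Derivation:
Program A trace:
  After 'push 18': [18]
  After 'push 17': [18, 17]
  After 'sub': [1]
  After 'neg': [-1]
  After 'neg': [1]
  After 'neg': [-1]
  After 'neg': [1]
Program A final stack: [1]

Program B trace:
  After 'push 18': [18]
  After 'push 17': [18, 17]
  After 'sub': [1]
  After 'neg': [-1]
  After 'neg': [1]
  After 'neg': [-1]
  After 'neg': [1]
  After 'dup': [1, 1]
  After 'drop': [1]
Program B final stack: [1]
Same: yes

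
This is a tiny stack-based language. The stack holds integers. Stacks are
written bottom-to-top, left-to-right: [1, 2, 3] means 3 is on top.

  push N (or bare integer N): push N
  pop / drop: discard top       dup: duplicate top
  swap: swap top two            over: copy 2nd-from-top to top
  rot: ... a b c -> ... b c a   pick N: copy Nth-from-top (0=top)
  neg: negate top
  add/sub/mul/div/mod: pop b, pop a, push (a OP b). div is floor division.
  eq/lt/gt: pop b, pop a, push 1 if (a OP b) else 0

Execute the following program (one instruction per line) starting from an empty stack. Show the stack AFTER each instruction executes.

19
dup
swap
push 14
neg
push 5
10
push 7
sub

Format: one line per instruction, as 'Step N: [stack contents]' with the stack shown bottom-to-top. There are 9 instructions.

Step 1: [19]
Step 2: [19, 19]
Step 3: [19, 19]
Step 4: [19, 19, 14]
Step 5: [19, 19, -14]
Step 6: [19, 19, -14, 5]
Step 7: [19, 19, -14, 5, 10]
Step 8: [19, 19, -14, 5, 10, 7]
Step 9: [19, 19, -14, 5, 3]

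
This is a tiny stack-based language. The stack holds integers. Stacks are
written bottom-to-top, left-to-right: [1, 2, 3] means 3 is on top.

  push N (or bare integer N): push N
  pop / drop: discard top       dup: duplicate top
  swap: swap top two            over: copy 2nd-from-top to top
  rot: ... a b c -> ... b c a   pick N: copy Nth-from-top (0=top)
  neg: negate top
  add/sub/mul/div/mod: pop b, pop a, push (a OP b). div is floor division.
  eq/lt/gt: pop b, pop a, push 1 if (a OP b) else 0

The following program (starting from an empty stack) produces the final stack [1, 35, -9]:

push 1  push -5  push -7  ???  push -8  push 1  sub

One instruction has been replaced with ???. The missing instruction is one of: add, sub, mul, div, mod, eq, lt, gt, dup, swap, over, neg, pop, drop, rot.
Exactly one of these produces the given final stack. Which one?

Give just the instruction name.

Stack before ???: [1, -5, -7]
Stack after ???:  [1, 35]
The instruction that transforms [1, -5, -7] -> [1, 35] is: mul

Answer: mul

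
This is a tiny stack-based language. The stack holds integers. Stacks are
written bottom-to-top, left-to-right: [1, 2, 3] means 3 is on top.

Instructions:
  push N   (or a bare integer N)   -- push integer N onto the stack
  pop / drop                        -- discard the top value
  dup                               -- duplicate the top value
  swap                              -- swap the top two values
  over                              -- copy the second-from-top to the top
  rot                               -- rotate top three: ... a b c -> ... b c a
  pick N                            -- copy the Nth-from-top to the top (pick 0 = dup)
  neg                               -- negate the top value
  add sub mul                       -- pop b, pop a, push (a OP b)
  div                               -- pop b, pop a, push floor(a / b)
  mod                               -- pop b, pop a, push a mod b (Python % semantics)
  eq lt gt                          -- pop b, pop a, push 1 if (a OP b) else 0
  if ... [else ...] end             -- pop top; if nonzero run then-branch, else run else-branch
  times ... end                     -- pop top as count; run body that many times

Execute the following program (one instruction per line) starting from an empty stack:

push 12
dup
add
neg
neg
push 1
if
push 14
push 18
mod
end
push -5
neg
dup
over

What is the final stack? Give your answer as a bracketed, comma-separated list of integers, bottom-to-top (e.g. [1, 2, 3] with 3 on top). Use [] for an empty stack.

After 'push 12': [12]
After 'dup': [12, 12]
After 'add': [24]
After 'neg': [-24]
After 'neg': [24]
After 'push 1': [24, 1]
After 'if': [24]
After 'push 14': [24, 14]
After 'push 18': [24, 14, 18]
After 'mod': [24, 14]
After 'push -5': [24, 14, -5]
After 'neg': [24, 14, 5]
After 'dup': [24, 14, 5, 5]
After 'over': [24, 14, 5, 5, 5]

Answer: [24, 14, 5, 5, 5]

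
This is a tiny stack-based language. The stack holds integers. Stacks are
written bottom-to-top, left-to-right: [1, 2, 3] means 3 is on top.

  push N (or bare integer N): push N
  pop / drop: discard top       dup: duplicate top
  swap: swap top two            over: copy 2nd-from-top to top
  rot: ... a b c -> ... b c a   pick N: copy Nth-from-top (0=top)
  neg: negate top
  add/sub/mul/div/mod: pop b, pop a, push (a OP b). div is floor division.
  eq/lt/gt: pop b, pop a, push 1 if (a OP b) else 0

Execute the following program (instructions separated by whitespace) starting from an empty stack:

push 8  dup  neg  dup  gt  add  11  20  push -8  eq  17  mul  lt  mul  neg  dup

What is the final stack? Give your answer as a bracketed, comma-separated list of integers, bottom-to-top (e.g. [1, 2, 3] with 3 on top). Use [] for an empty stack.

After 'push 8': [8]
After 'dup': [8, 8]
After 'neg': [8, -8]
After 'dup': [8, -8, -8]
After 'gt': [8, 0]
After 'add': [8]
After 'push 11': [8, 11]
After 'push 20': [8, 11, 20]
After 'push -8': [8, 11, 20, -8]
After 'eq': [8, 11, 0]
After 'push 17': [8, 11, 0, 17]
After 'mul': [8, 11, 0]
After 'lt': [8, 0]
After 'mul': [0]
After 'neg': [0]
After 'dup': [0, 0]

Answer: [0, 0]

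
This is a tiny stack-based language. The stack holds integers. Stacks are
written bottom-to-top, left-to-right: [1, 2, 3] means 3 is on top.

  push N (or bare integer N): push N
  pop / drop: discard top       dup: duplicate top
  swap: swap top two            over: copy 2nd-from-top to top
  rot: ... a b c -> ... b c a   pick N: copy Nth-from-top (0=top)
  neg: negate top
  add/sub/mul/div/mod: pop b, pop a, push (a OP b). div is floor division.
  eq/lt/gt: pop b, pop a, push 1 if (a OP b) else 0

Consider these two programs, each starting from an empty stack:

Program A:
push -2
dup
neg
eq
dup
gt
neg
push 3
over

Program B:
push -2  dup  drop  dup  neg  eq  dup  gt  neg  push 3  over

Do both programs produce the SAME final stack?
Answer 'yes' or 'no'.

Program A trace:
  After 'push -2': [-2]
  After 'dup': [-2, -2]
  After 'neg': [-2, 2]
  After 'eq': [0]
  After 'dup': [0, 0]
  After 'gt': [0]
  After 'neg': [0]
  After 'push 3': [0, 3]
  After 'over': [0, 3, 0]
Program A final stack: [0, 3, 0]

Program B trace:
  After 'push -2': [-2]
  After 'dup': [-2, -2]
  After 'drop': [-2]
  After 'dup': [-2, -2]
  After 'neg': [-2, 2]
  After 'eq': [0]
  After 'dup': [0, 0]
  After 'gt': [0]
  After 'neg': [0]
  After 'push 3': [0, 3]
  After 'over': [0, 3, 0]
Program B final stack: [0, 3, 0]
Same: yes

Answer: yes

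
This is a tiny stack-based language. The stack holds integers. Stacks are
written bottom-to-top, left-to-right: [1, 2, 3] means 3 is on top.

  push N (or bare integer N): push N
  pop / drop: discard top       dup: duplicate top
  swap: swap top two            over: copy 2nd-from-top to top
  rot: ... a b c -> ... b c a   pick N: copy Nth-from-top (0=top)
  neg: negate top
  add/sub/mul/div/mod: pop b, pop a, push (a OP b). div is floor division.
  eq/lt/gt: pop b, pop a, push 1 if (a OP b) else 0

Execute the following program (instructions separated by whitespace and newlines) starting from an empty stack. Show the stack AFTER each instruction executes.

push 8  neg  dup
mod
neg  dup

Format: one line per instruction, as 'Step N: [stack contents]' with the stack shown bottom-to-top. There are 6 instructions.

Step 1: [8]
Step 2: [-8]
Step 3: [-8, -8]
Step 4: [0]
Step 5: [0]
Step 6: [0, 0]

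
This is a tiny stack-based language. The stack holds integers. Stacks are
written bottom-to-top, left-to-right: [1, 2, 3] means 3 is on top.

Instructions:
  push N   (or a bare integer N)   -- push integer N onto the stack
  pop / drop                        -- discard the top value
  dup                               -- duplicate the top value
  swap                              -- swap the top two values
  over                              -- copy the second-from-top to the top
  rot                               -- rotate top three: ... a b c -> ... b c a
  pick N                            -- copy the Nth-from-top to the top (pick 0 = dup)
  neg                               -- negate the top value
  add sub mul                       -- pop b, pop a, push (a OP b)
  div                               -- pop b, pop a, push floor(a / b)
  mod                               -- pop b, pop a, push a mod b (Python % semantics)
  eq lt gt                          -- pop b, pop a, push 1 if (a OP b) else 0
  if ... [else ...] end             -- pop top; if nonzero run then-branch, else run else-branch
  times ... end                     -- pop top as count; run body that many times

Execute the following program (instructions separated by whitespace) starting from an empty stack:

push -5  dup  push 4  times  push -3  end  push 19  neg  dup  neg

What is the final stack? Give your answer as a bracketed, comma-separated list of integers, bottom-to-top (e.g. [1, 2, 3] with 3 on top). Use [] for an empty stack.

Answer: [-5, -5, -3, -3, -3, -3, -19, 19]

Derivation:
After 'push -5': [-5]
After 'dup': [-5, -5]
After 'push 4': [-5, -5, 4]
After 'times': [-5, -5]
After 'push -3': [-5, -5, -3]
After 'push -3': [-5, -5, -3, -3]
After 'push -3': [-5, -5, -3, -3, -3]
After 'push -3': [-5, -5, -3, -3, -3, -3]
After 'push 19': [-5, -5, -3, -3, -3, -3, 19]
After 'neg': [-5, -5, -3, -3, -3, -3, -19]
After 'dup': [-5, -5, -3, -3, -3, -3, -19, -19]
After 'neg': [-5, -5, -3, -3, -3, -3, -19, 19]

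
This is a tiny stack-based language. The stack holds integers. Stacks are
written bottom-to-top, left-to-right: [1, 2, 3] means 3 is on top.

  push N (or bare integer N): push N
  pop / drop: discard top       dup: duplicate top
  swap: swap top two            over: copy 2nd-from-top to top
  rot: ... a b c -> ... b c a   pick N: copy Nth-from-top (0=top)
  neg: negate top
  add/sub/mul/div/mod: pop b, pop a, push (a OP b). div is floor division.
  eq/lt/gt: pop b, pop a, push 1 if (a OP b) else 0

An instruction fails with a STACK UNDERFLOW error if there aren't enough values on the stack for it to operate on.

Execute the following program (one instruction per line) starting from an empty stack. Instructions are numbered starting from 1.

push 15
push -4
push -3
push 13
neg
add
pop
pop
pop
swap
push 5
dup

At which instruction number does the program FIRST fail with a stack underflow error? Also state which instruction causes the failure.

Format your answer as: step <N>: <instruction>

Answer: step 10: swap

Derivation:
Step 1 ('push 15'): stack = [15], depth = 1
Step 2 ('push -4'): stack = [15, -4], depth = 2
Step 3 ('push -3'): stack = [15, -4, -3], depth = 3
Step 4 ('push 13'): stack = [15, -4, -3, 13], depth = 4
Step 5 ('neg'): stack = [15, -4, -3, -13], depth = 4
Step 6 ('add'): stack = [15, -4, -16], depth = 3
Step 7 ('pop'): stack = [15, -4], depth = 2
Step 8 ('pop'): stack = [15], depth = 1
Step 9 ('pop'): stack = [], depth = 0
Step 10 ('swap'): needs 2 value(s) but depth is 0 — STACK UNDERFLOW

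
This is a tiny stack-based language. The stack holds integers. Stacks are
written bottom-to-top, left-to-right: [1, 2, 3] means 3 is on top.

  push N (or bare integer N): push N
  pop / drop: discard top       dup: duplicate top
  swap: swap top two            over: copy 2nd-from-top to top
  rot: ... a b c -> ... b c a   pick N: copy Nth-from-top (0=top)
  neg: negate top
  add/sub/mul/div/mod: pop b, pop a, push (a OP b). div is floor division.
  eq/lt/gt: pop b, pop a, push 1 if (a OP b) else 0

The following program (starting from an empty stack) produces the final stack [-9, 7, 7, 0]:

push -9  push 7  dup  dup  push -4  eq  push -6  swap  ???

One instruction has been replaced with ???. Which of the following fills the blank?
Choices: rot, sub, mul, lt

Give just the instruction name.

Answer: mul

Derivation:
Stack before ???: [-9, 7, 7, -6, 0]
Stack after ???:  [-9, 7, 7, 0]
Checking each choice:
  rot: produces [-9, 7, -6, 0, 7]
  sub: produces [-9, 7, 7, -6]
  mul: MATCH
  lt: produces [-9, 7, 7, 1]


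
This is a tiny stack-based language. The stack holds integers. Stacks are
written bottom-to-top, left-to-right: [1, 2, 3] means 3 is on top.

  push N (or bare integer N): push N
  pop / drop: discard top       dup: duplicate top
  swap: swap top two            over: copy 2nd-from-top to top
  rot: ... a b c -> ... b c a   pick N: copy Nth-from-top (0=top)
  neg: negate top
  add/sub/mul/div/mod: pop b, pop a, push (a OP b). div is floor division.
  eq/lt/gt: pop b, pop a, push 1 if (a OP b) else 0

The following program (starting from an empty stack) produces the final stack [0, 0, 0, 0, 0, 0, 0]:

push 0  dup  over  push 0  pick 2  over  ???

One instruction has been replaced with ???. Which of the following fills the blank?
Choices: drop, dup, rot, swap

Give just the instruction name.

Stack before ???: [0, 0, 0, 0, 0, 0]
Stack after ???:  [0, 0, 0, 0, 0, 0, 0]
Checking each choice:
  drop: produces [0, 0, 0, 0, 0]
  dup: MATCH
  rot: produces [0, 0, 0, 0, 0, 0]
  swap: produces [0, 0, 0, 0, 0, 0]


Answer: dup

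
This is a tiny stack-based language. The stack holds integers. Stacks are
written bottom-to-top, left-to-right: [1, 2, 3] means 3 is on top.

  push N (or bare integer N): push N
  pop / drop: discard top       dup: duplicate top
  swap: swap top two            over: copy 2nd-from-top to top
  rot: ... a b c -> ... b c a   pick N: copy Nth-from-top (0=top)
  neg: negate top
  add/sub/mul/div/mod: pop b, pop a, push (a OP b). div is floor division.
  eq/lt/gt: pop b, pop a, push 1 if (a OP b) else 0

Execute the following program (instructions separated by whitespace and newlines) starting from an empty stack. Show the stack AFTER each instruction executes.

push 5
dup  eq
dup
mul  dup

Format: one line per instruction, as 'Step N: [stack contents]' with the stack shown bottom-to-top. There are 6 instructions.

Step 1: [5]
Step 2: [5, 5]
Step 3: [1]
Step 4: [1, 1]
Step 5: [1]
Step 6: [1, 1]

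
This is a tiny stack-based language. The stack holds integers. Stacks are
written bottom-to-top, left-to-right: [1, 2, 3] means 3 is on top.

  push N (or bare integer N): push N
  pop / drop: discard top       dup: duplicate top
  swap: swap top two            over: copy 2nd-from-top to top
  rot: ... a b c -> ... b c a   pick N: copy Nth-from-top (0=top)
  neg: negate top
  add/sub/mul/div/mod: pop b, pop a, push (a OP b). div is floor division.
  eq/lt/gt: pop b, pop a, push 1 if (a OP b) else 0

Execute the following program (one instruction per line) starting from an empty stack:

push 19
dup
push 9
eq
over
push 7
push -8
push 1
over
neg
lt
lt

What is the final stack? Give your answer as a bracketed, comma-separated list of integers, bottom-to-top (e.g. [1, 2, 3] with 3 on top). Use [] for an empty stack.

Answer: [19, 0, 19, 7, 1]

Derivation:
After 'push 19': [19]
After 'dup': [19, 19]
After 'push 9': [19, 19, 9]
After 'eq': [19, 0]
After 'over': [19, 0, 19]
After 'push 7': [19, 0, 19, 7]
After 'push -8': [19, 0, 19, 7, -8]
After 'push 1': [19, 0, 19, 7, -8, 1]
After 'over': [19, 0, 19, 7, -8, 1, -8]
After 'neg': [19, 0, 19, 7, -8, 1, 8]
After 'lt': [19, 0, 19, 7, -8, 1]
After 'lt': [19, 0, 19, 7, 1]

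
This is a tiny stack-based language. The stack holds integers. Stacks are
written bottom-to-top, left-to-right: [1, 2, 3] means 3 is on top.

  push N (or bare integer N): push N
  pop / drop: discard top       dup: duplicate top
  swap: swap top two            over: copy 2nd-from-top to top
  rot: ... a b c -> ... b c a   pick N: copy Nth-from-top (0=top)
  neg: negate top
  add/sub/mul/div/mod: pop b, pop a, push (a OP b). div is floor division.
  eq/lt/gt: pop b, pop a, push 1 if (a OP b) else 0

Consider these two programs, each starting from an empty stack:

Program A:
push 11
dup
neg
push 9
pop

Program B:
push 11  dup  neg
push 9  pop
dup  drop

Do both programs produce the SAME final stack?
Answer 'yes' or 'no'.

Answer: yes

Derivation:
Program A trace:
  After 'push 11': [11]
  After 'dup': [11, 11]
  After 'neg': [11, -11]
  After 'push 9': [11, -11, 9]
  After 'pop': [11, -11]
Program A final stack: [11, -11]

Program B trace:
  After 'push 11': [11]
  After 'dup': [11, 11]
  After 'neg': [11, -11]
  After 'push 9': [11, -11, 9]
  After 'pop': [11, -11]
  After 'dup': [11, -11, -11]
  After 'drop': [11, -11]
Program B final stack: [11, -11]
Same: yes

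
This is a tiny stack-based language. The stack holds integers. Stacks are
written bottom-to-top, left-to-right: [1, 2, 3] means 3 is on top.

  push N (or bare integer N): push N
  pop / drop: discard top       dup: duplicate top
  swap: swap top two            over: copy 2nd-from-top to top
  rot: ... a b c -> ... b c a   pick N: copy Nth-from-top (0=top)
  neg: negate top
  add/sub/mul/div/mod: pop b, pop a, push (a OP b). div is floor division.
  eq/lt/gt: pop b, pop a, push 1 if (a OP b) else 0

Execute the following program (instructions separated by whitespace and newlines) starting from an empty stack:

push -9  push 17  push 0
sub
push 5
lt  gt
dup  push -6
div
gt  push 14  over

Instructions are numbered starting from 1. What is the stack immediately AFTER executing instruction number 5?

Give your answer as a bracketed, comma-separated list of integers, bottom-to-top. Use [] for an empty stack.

Step 1 ('push -9'): [-9]
Step 2 ('push 17'): [-9, 17]
Step 3 ('push 0'): [-9, 17, 0]
Step 4 ('sub'): [-9, 17]
Step 5 ('push 5'): [-9, 17, 5]

Answer: [-9, 17, 5]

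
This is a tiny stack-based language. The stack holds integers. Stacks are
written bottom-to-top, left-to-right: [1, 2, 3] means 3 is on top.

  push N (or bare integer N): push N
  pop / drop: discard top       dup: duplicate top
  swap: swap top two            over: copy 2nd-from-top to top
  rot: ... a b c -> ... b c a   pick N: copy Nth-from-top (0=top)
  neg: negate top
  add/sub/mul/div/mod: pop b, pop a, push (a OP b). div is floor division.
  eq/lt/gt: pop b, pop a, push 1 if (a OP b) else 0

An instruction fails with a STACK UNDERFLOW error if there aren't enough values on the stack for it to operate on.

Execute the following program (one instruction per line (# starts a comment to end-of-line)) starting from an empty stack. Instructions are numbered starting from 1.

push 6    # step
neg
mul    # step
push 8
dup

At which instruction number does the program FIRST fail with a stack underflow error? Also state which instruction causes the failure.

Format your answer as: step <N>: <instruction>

Step 1 ('push 6'): stack = [6], depth = 1
Step 2 ('neg'): stack = [-6], depth = 1
Step 3 ('mul'): needs 2 value(s) but depth is 1 — STACK UNDERFLOW

Answer: step 3: mul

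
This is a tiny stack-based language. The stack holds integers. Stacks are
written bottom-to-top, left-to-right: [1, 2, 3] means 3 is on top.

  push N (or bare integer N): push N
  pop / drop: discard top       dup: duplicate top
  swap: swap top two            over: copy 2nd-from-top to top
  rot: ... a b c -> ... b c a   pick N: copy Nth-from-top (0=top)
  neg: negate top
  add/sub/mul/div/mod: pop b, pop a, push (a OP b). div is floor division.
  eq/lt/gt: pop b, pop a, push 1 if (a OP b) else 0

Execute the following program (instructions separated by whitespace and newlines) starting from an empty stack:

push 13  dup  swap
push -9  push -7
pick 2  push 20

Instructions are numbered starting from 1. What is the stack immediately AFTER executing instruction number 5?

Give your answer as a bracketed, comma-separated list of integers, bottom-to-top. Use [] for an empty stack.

Answer: [13, 13, -9, -7]

Derivation:
Step 1 ('push 13'): [13]
Step 2 ('dup'): [13, 13]
Step 3 ('swap'): [13, 13]
Step 4 ('push -9'): [13, 13, -9]
Step 5 ('push -7'): [13, 13, -9, -7]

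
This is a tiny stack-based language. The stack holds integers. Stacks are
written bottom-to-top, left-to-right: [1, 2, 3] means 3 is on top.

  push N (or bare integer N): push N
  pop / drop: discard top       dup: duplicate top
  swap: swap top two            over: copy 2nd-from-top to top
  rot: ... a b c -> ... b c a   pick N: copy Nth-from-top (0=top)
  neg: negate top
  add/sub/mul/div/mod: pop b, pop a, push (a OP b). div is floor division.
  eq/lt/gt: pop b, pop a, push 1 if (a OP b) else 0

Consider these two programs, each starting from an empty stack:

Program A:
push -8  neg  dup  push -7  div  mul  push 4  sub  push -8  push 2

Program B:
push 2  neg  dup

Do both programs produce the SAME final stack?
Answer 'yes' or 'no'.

Program A trace:
  After 'push -8': [-8]
  After 'neg': [8]
  After 'dup': [8, 8]
  After 'push -7': [8, 8, -7]
  After 'div': [8, -2]
  After 'mul': [-16]
  After 'push 4': [-16, 4]
  After 'sub': [-20]
  After 'push -8': [-20, -8]
  After 'push 2': [-20, -8, 2]
Program A final stack: [-20, -8, 2]

Program B trace:
  After 'push 2': [2]
  After 'neg': [-2]
  After 'dup': [-2, -2]
Program B final stack: [-2, -2]
Same: no

Answer: no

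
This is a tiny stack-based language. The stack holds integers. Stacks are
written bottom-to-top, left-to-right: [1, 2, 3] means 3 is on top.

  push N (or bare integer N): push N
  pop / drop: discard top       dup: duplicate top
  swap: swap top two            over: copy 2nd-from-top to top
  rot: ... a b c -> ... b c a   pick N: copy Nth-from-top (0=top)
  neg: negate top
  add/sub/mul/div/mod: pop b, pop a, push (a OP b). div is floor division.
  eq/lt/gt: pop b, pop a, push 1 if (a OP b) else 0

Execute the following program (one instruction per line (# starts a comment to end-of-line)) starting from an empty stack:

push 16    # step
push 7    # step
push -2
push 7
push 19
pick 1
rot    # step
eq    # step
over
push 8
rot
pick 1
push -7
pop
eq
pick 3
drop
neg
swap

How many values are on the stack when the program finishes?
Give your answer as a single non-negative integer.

After 'push 16': stack = [16] (depth 1)
After 'push 7': stack = [16, 7] (depth 2)
After 'push -2': stack = [16, 7, -2] (depth 3)
After 'push 7': stack = [16, 7, -2, 7] (depth 4)
After 'push 19': stack = [16, 7, -2, 7, 19] (depth 5)
After 'pick 1': stack = [16, 7, -2, 7, 19, 7] (depth 6)
After 'rot': stack = [16, 7, -2, 19, 7, 7] (depth 6)
After 'eq': stack = [16, 7, -2, 19, 1] (depth 5)
After 'over': stack = [16, 7, -2, 19, 1, 19] (depth 6)
After 'push 8': stack = [16, 7, -2, 19, 1, 19, 8] (depth 7)
After 'rot': stack = [16, 7, -2, 19, 19, 8, 1] (depth 7)
After 'pick 1': stack = [16, 7, -2, 19, 19, 8, 1, 8] (depth 8)
After 'push -7': stack = [16, 7, -2, 19, 19, 8, 1, 8, -7] (depth 9)
After 'pop': stack = [16, 7, -2, 19, 19, 8, 1, 8] (depth 8)
After 'eq': stack = [16, 7, -2, 19, 19, 8, 0] (depth 7)
After 'pick 3': stack = [16, 7, -2, 19, 19, 8, 0, 19] (depth 8)
After 'drop': stack = [16, 7, -2, 19, 19, 8, 0] (depth 7)
After 'neg': stack = [16, 7, -2, 19, 19, 8, 0] (depth 7)
After 'swap': stack = [16, 7, -2, 19, 19, 0, 8] (depth 7)

Answer: 7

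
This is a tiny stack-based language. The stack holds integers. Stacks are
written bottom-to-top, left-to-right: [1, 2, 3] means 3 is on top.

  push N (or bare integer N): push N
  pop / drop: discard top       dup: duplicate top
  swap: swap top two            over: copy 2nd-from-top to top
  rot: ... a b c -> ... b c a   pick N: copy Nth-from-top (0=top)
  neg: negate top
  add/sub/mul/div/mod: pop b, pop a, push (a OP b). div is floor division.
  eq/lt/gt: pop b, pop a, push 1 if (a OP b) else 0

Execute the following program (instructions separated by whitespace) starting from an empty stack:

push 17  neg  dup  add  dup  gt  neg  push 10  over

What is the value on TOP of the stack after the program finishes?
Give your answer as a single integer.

Answer: 0

Derivation:
After 'push 17': [17]
After 'neg': [-17]
After 'dup': [-17, -17]
After 'add': [-34]
After 'dup': [-34, -34]
After 'gt': [0]
After 'neg': [0]
After 'push 10': [0, 10]
After 'over': [0, 10, 0]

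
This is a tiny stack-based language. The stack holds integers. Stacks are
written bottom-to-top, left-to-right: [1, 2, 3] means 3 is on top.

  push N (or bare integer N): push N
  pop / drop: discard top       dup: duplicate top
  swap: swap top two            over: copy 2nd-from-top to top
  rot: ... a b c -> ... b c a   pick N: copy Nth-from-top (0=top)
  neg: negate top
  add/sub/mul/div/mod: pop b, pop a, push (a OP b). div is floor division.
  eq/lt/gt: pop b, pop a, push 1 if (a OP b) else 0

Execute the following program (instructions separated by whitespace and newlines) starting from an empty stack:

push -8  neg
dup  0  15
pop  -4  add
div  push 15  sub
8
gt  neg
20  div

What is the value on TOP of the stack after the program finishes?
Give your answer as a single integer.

After 'push -8': [-8]
After 'neg': [8]
After 'dup': [8, 8]
After 'push 0': [8, 8, 0]
After 'push 15': [8, 8, 0, 15]
After 'pop': [8, 8, 0]
After 'push -4': [8, 8, 0, -4]
After 'add': [8, 8, -4]
After 'div': [8, -2]
After 'push 15': [8, -2, 15]
After 'sub': [8, -17]
After 'push 8': [8, -17, 8]
After 'gt': [8, 0]
After 'neg': [8, 0]
After 'push 20': [8, 0, 20]
After 'div': [8, 0]

Answer: 0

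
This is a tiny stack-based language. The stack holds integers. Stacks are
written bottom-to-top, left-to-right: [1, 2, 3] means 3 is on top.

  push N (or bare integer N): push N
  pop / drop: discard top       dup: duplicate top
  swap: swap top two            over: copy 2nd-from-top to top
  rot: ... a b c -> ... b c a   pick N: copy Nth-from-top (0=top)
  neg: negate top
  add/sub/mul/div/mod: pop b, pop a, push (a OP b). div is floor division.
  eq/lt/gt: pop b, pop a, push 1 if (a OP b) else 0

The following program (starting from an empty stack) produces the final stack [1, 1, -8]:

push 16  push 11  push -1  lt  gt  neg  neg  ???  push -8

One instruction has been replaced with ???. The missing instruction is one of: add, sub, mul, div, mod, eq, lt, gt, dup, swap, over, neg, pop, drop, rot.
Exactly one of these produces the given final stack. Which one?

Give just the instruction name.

Stack before ???: [1]
Stack after ???:  [1, 1]
The instruction that transforms [1] -> [1, 1] is: dup

Answer: dup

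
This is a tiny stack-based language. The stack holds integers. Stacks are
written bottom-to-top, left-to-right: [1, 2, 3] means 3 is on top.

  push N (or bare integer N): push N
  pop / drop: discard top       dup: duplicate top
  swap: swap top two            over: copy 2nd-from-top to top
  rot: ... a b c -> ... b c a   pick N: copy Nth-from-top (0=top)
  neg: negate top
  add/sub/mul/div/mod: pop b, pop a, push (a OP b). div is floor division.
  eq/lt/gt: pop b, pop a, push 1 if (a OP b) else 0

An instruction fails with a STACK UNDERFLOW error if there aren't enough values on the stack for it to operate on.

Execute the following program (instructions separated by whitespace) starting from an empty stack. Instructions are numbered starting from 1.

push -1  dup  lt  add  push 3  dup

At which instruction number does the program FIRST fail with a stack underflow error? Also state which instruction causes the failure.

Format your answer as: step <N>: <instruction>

Answer: step 4: add

Derivation:
Step 1 ('push -1'): stack = [-1], depth = 1
Step 2 ('dup'): stack = [-1, -1], depth = 2
Step 3 ('lt'): stack = [0], depth = 1
Step 4 ('add'): needs 2 value(s) but depth is 1 — STACK UNDERFLOW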